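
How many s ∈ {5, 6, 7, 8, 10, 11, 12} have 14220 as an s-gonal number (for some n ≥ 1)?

s = 5: P(5, 97) = 14065 and P(5, 98) = 14357; 14220 is not s-gonal.
s = 6: P(6, 84) = 14028 and P(6, 85) = 14365; 14220 is not s-gonal.
s = 7: P(7, 75) = 13950 and P(7, 76) = 14326; 14220 is not s-gonal.
s = 8: P(8, 69) = 14145 and P(8, 70) = 14560; 14220 is not s-gonal.
s = 10: P(10, 60) = 14220. ✓
s = 11: P(11, 56) = 13916 and P(11, 57) = 14421; 14220 is not s-gonal.
s = 12: P(12, 53) = 13833 and P(12, 54) = 14364; 14220 is not s-gonal.
Hits: s ∈ {10} → 1.

1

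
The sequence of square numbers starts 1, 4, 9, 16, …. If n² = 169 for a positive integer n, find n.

13

We need n² = 169, so n = √169 = 13.
Check: 13² = 169. ✓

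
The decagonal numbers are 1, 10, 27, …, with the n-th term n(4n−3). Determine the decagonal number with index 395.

The 395th decagonal number is n(4n−3) with n = 395.
395·(4·395 − 3) = 395·1577 = 622915.

622915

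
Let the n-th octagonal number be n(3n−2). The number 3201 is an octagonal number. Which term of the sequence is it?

Set n(3n−2) = 3201, giving 3n² − 2n − 3201 = 0.
The discriminant is 4 + 12·3201 = 38416, and √38416 = 196.
So n = (2 + 196) / 6 = 198/6 = 33.

33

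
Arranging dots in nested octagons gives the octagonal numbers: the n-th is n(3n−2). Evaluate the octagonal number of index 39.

4485

The 39th octagonal number is n(3n−2) with n = 39.
39·(3·39 − 2) = 39·115 = 4485.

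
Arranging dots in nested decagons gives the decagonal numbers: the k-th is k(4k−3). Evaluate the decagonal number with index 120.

57240

The 120th decagonal number is n(4n−3) with n = 120.
120·(4·120 − 3) = 120·477 = 57240.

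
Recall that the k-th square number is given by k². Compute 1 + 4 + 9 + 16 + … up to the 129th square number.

723905

Σ_{i=1}^{129} i² = 129·130·259/6 = 723905.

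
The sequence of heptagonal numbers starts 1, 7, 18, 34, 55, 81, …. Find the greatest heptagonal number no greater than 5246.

Solve n(5n−3)/2 ≤ 5246 for integer n.
n = 46 gives 5221 ≤ 5246, while n = 47 gives 5452 > 5246; so the answer is 5221.

5221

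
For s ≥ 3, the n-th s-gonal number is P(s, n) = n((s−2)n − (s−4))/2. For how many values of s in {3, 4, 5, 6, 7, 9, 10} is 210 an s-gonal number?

2

s = 3: P(3, 20) = 210. ✓
s = 4: P(4, 14) = 196 and P(4, 15) = 225; 210 is not s-gonal.
s = 5: P(5, 12) = 210. ✓
s = 6: P(6, 10) = 190 and P(6, 11) = 231; 210 is not s-gonal.
s = 7: P(7, 9) = 189 and P(7, 10) = 235; 210 is not s-gonal.
s = 9: P(9, 8) = 204 and P(9, 9) = 261; 210 is not s-gonal.
s = 10: P(10, 7) = 175 and P(10, 8) = 232; 210 is not s-gonal.
Hits: s ∈ {3, 5} → 2.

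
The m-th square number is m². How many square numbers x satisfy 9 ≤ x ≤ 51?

The n-th square number is n².
Smallest index with value ≥ 9: n = 3 (giving 9).
Largest index with value ≤ 51: n = 7 (giving 49).
Indices 3 through 7: 5 terms.

5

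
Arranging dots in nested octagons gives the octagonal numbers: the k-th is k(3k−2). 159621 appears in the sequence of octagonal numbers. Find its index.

231

Set n(3n−2) = 159621, giving 3n² − 2n − 159621 = 0.
So n = (2 + 1384) / 6 = 1386/6 = 231.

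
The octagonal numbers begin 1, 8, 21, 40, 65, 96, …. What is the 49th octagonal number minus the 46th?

49·(3·49 − 2) = 7105 and 46·(3·46 − 2) = 6256.
Difference: 7105 − 6256 = 849.

849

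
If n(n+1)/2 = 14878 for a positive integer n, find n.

Set n(n+1)/2 = 14878, giving n² + n − 29756 = 0.
The discriminant is 1 + 8·14878 = 119025, and √119025 = 345.
So n = (-1 + 345) / 2 = 344/2 = 172.

172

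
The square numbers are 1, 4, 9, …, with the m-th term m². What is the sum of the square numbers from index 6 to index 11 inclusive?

451

Σ_{i=6}^{11} i² = 506 − 55 = 451.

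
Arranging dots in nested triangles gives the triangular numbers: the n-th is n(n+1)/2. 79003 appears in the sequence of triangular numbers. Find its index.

397

Set n(n+1)/2 = 79003, giving n² + n − 158006 = 0.
The discriminant is 1 + 8·79003 = 632025, and √632025 = 795.
So n = (-1 + 795) / 2 = 794/2 = 397.
Check: 397·398/2 = 79003. ✓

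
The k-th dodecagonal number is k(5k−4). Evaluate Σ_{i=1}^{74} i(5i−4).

678025

Σ i(5i−4) = 5Σi² − 4Σi over i = 1..74.
Σi = 2775 and Σi² = 137825.
5·137825 − 4·2775 = 678025.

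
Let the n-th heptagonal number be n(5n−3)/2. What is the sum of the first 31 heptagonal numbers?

25296

Σ i(5i−3)/2 = (5Σi² − 3Σi) / 2 over i = 1..31.
Σi = 496 and Σi² = 10416.
(5·10416 − 3·496) / 2 = 50592/2 = 25296.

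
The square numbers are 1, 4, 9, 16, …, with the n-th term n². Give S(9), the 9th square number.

81

The 9th square number is n² with n = 9.
9² = 81.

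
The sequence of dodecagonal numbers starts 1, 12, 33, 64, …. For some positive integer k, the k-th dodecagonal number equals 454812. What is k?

302

Set n(5n−4) = 454812, giving 5n² − 4n − 454812 = 0.
So n = (4 + 3016) / 10 = 3020/10 = 302.
Check: 302·(5·302 − 4) = 454812. ✓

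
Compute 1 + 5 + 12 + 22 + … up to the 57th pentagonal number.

Σ i(3i−1)/2 = (3Σi² − Σi) / 2 over i = 1..57.
Σi = 1653 and Σi² = 63365.
(3·63365 − 1·1653) / 2 = 188442/2 = 94221.

94221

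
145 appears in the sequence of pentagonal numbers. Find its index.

10

Set n(3n−1)/2 = 145, giving 3n² − n − 290 = 0.
So n = (1 + 59) / 6 = 60/6 = 10.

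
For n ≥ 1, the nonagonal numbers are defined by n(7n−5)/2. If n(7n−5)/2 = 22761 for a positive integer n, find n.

81

Set n(7n−5)/2 = 22761, giving 7n² − 5n − 45522 = 0.
So n = (5 + 1129) / 14 = 1134/14 = 81.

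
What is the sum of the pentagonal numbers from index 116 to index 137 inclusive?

528011

Σ i(3i−1)/2 = (3Σi² − Σi) / 2 over i = 116..137.
Σi = 9453 − 6670 = 2783 and Σi² = 866525 − 513590 = 352935.
(3·352935 − 1·2783) / 2 = 1056022/2 = 528011.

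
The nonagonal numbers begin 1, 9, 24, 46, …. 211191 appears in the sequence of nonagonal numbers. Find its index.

246

Set n(7n−5)/2 = 211191, giving 7n² − 5n − 422382 = 0.
So n = (5 + 3439) / 14 = 3444/14 = 246.
Check: 246·(7·246 − 5)/2 = 211191. ✓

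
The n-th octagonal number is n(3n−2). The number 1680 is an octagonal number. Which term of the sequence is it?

Set n(3n−2) = 1680, giving 3n² − 2n − 1680 = 0.
So n = (2 + 142) / 6 = 144/6 = 24.

24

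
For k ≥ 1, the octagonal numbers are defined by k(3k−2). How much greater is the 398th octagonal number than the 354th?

99176

398·(3·398 − 2) = 474416 and 354·(3·354 − 2) = 375240.
Difference: 474416 − 375240 = 99176.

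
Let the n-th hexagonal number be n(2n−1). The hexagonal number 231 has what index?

Set n(2n−1) = 231, giving 2n² − n − 231 = 0.
So n = (1 + 43) / 4 = 44/4 = 11.
Check: 11·(2·11 − 1) = 231. ✓

11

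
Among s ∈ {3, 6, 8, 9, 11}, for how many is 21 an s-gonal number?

2

s = 3: P(3, 6) = 21. ✓
s = 6: P(6, 3) = 15 and P(6, 4) = 28; 21 is not s-gonal.
s = 8: P(8, 3) = 21. ✓
s = 9: P(9, 2) = 9 and P(9, 3) = 24; 21 is not s-gonal.
s = 11: P(11, 2) = 11 and P(11, 3) = 30; 21 is not s-gonal.
Hits: s ∈ {3, 8} → 2.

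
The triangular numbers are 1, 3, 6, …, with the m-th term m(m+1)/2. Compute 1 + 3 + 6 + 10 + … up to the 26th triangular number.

Σ i(i+1)/2 = (Σi² + Σi) / 2 over i = 1..26.
Σi = 351 and Σi² = 6201.
(1·6201 + 1·351) / 2 = 6552/2 = 3276.

3276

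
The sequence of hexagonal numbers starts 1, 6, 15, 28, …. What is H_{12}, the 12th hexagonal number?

The 12th hexagonal number is n(2n−1) with n = 12.
12·(2·12 − 1) = 12·23 = 276.

276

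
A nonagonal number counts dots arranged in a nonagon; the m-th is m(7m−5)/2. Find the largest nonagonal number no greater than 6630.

6364

Solve n(7n−5)/2 ≤ 6630 for integer n.
n = 43 gives 6364 ≤ 6630, while n = 44 gives 6666 > 6630; so the answer is 6364.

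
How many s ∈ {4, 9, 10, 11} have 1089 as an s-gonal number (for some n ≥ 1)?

2

s = 4: P(4, 33) = 1089. ✓
s = 9: P(9, 18) = 1089. ✓
s = 10: P(10, 16) = 976 and P(10, 17) = 1105; 1089 is not s-gonal.
s = 11: P(11, 15) = 960 and P(11, 16) = 1096; 1089 is not s-gonal.
Hits: s ∈ {4, 9} → 2.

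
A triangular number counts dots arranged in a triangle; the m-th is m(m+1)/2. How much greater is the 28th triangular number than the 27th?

Consecutive triangular numbers differ by n: T_{28} − T_{27} = 28.

28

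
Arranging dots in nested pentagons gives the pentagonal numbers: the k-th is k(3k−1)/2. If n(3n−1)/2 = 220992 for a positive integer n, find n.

Set n(3n−1)/2 = 220992, giving 3n² − n − 441984 = 0.
So n = (1 + 2303) / 6 = 2304/6 = 384.
Check: 384·(3·384 − 1)/2 = 220992. ✓

384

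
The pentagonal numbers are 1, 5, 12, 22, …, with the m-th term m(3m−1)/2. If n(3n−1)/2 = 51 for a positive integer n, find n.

6

Set n(3n−1)/2 = 51, giving 3n² − n − 102 = 0.
The discriminant is 1 + 24·51 = 1225, and √1225 = 35.
So n = (1 + 35) / 6 = 36/6 = 6.
Check: 6·(3·6 − 1)/2 = 51. ✓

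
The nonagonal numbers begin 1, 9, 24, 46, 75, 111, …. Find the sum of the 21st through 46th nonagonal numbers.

Σ i(7i−5)/2 = (7Σi² − 5Σi) / 2 over i = 21..46.
Σi = 1081 − 210 = 871 and Σi² = 33511 − 2870 = 30641.
(7·30641 − 5·871) / 2 = 210132/2 = 105066.

105066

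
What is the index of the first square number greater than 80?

Solve n² > 80 for integer n.
The largest n with value ≤ 80 is 8 (since 64 ≤ 80 < 81), so the first above is n = 9, value 81.

9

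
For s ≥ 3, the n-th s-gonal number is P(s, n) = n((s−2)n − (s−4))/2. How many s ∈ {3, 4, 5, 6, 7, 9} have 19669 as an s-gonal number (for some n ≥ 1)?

1

s = 3: P(3, 197) = 19503 and P(3, 198) = 19701; 19669 is not s-gonal.
s = 4: P(4, 140) = 19600 and P(4, 141) = 19881; 19669 is not s-gonal.
s = 5: P(5, 114) = 19437 and P(5, 115) = 19780; 19669 is not s-gonal.
s = 6: P(6, 99) = 19503 and P(6, 100) = 19900; 19669 is not s-gonal.
s = 7: P(7, 89) = 19669. ✓
s = 9: P(9, 75) = 19500 and P(9, 76) = 20026; 19669 is not s-gonal.
Hits: s ∈ {7} → 1.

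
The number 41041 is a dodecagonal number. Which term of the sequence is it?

Set n(5n−4) = 41041, giving 5n² − 4n − 41041 = 0.
So n = (4 + 906) / 10 = 910/10 = 91.

91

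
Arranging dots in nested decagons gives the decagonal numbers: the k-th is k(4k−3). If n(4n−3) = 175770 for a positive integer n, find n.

Set n(4n−3) = 175770, giving 4n² − 3n − 175770 = 0.
So n = (3 + 1677) / 8 = 1680/8 = 210.
Check: 210·(4·210 − 3) = 175770. ✓

210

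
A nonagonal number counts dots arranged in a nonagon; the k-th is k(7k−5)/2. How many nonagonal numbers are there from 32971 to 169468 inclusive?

The n-th nonagonal number is n(7n−5)/2.
Smallest index with value ≥ 32971: n = 98 (giving 33369).
Largest index with value ≤ 169468: n = 220 (giving 168850).
Indices 98 through 220: 123 terms.

123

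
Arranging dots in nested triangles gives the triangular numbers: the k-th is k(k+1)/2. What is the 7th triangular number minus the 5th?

13

7·8/2 = 28 and 5·6/2 = 15.
Difference: 28 − 15 = 13.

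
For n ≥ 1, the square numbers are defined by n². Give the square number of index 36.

The 36th square number is n² with n = 36.
36² = 1296.

1296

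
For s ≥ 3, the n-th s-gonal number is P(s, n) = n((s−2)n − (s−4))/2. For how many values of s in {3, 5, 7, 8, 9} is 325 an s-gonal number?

s = 3: P(3, 25) = 325. ✓
s = 5: P(5, 14) = 287 and P(5, 15) = 330; 325 is not s-gonal.
s = 7: P(7, 11) = 286 and P(7, 12) = 342; 325 is not s-gonal.
s = 8: P(8, 10) = 280 and P(8, 11) = 341; 325 is not s-gonal.
s = 9: P(9, 10) = 325. ✓
Hits: s ∈ {3, 9} → 2.

2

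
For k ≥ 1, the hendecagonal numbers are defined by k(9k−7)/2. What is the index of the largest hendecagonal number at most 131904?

171

Solve n(9n−7)/2 ≤ 131904 for integer n.
n = 171 gives 130986 ≤ 131904, while n = 172 gives 132526 > 131904; so the answer is index 171.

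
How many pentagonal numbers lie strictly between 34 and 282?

The n-th pentagonal number is n(3n−1)/2.
Smallest index with value > 34: n = 5 (giving 35).
Largest index with value < 282: n = 13 (giving 247).
Indices 5 through 13: 9 terms.

9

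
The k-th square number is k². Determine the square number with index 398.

158404

The 398th square number is n² with n = 398.
398² = 158404.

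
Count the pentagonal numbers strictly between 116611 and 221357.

106

The n-th pentagonal number is n(3n−1)/2.
Smallest index with value > 116611: n = 279 (giving 116622).
Largest index with value < 221357: n = 384 (giving 220992).
Indices 279 through 384: 106 terms.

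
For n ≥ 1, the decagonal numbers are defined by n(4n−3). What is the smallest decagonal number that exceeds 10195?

Solve n(4n−3) > 10195 for integer n.
The largest n with value ≤ 10195 is 50 (since 9850 ≤ 10195 < 10251), so the first above is n = 51, value 10251.

10251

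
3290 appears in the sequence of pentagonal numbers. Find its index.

Set n(3n−1)/2 = 3290, giving 3n² − n − 6580 = 0.
So n = (1 + 281) / 6 = 282/6 = 47.

47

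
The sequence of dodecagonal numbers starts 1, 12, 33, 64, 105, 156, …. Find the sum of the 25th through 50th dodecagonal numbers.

Σ i(5i−4) = 5Σi² − 4Σi over i = 25..50.
Σi = 1275 − 300 = 975 and Σi² = 42925 − 4900 = 38025.
5·38025 − 4·975 = 186225.

186225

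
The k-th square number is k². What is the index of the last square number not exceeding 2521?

Solve n² ≤ 2521 for integer n.
n = 50 gives 2500 ≤ 2521, while n = 51 gives 2601 > 2521; so the answer is index 50.

50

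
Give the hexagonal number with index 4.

28

The 4th hexagonal number is n(2n−1) with n = 4.
4·(2·4 − 1) = 4·7 = 28.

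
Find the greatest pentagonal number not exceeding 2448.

2380

Solve n(3n−1)/2 ≤ 2448 for integer n.
n = 40 gives 2380 ≤ 2448, while n = 41 gives 2501 > 2448; so the answer is 2380.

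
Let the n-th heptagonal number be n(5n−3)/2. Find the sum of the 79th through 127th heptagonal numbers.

Σ i(5i−3)/2 = (5Σi² − 3Σi) / 2 over i = 79..127.
Σi = 8128 − 3081 = 5047 and Σi² = 690880 − 161239 = 529641.
(5·529641 − 3·5047) / 2 = 2633064/2 = 1316532.

1316532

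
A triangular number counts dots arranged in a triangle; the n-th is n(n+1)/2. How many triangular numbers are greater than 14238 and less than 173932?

421

The n-th triangular number is n(n+1)/2.
Smallest index with value > 14238: n = 169 (giving 14365).
Largest index with value < 173932: n = 589 (giving 173755).
Indices 169 through 589: 421 terms.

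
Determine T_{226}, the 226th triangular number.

The 226th triangular number is n(n+1)/2 with n = 226.
226·227/2 = 51302/2 = 25651.

25651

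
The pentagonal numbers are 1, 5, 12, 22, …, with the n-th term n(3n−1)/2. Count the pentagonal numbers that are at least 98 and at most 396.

8

The n-th pentagonal number is n(3n−1)/2.
Smallest index with value ≥ 98: n = 9 (giving 117).
Largest index with value ≤ 396: n = 16 (giving 376).
Indices 9 through 16: 8 terms.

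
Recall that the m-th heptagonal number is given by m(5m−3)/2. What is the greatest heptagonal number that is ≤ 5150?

4995

Solve n(5n−3)/2 ≤ 5150 for integer n.
n = 45 gives 4995 ≤ 5150, while n = 46 gives 5221 > 5150; so the answer is 4995.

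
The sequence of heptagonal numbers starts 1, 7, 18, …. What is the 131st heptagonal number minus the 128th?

131·(5·131 − 3)/2 = 42706 and 128·(5·128 − 3)/2 = 40768.
Difference: 42706 − 40768 = 1938.

1938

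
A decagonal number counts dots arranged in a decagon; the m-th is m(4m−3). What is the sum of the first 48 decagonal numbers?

148568

Σ i(4i−3) = 4Σi² − 3Σi over i = 1..48.
Σi = 1176 and Σi² = 38024.
4·38024 − 3·1176 = 148568.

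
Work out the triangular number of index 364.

The 364th triangular number is n(n+1)/2 with n = 364.
364·365/2 = 132860/2 = 66430.

66430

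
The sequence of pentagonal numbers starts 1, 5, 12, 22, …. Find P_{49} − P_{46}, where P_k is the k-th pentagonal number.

49·(3·49 − 1)/2 = 3577 and 46·(3·46 − 1)/2 = 3151.
Difference: 3577 − 3151 = 426.

426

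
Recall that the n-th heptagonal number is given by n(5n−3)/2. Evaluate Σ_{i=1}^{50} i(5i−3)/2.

Σ i(5i−3)/2 = (5Σi² − 3Σi) / 2 over i = 1..50.
Σi = 1275 and Σi² = 42925.
(5·42925 − 3·1275) / 2 = 210800/2 = 105400.

105400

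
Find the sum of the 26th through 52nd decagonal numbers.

Σ i(4i−3) = 4Σi² − 3Σi over i = 26..52.
Σi = 1378 − 325 = 1053 and Σi² = 48230 − 5525 = 42705.
4·42705 − 3·1053 = 167661.

167661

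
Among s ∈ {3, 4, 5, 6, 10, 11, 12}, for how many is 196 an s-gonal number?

s = 3: P(3, 19) = 190 and P(3, 20) = 210; 196 is not s-gonal.
s = 4: P(4, 14) = 196. ✓
s = 5: P(5, 11) = 176 and P(5, 12) = 210; 196 is not s-gonal.
s = 6: P(6, 10) = 190 and P(6, 11) = 231; 196 is not s-gonal.
s = 10: P(10, 7) = 175 and P(10, 8) = 232; 196 is not s-gonal.
s = 11: P(11, 7) = 196. ✓
s = 12: P(12, 6) = 156 and P(12, 7) = 217; 196 is not s-gonal.
Hits: s ∈ {4, 11} → 2.

2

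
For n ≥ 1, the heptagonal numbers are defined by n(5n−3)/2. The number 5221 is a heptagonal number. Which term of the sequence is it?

Set n(5n−3)/2 = 5221, giving 5n² − 3n − 10442 = 0.
The discriminant is 9 + 40·5221 = 208849, and √208849 = 457.
So n = (3 + 457) / 10 = 460/10 = 46.

46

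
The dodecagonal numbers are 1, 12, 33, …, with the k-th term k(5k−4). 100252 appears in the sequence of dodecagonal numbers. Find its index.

142

Set n(5n−4) = 100252, giving 5n² − 4n − 100252 = 0.
So n = (4 + 1416) / 10 = 1420/10 = 142.
Check: 142·(5·142 − 4) = 100252. ✓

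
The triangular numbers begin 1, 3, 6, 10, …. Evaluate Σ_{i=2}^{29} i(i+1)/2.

Σ i(i+1)/2 = (Σi² + Σi) / 2 over i = 2..29.
Σi = 435 − 1 = 434 and Σi² = 8555 − 1 = 8554.
(1·8554 + 1·434) / 2 = 8988/2 = 4494.

4494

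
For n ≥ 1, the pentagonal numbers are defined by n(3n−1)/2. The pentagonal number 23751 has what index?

126

Set n(3n−1)/2 = 23751, giving 3n² − n − 47502 = 0.
So n = (1 + 755) / 6 = 756/6 = 126.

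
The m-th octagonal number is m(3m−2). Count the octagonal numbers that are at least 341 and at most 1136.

The n-th octagonal number is n(3n−2).
Smallest index with value ≥ 341: n = 11 (giving 341).
Largest index with value ≤ 1136: n = 19 (giving 1045).
Indices 11 through 19: 9 terms.

9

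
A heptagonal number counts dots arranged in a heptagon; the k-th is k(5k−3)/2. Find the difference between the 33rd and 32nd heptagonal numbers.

161

Consecutive heptagonal numbers differ by 5n − 4: here 5·33 − 4 = 161.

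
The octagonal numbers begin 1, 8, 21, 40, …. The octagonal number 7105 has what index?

Set n(3n−2) = 7105, giving 3n² − 2n − 7105 = 0.
So n = (2 + 292) / 6 = 294/6 = 49.
Check: 49·(3·49 − 2) = 7105. ✓

49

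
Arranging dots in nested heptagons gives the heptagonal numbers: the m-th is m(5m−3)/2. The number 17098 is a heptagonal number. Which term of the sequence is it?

Set n(5n−3)/2 = 17098, giving 5n² − 3n − 34196 = 0.
The discriminant is 9 + 40·17098 = 683929, and √683929 = 827.
So n = (3 + 827) / 10 = 830/10 = 83.

83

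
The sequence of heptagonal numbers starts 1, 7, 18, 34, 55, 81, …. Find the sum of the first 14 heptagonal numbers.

2380

Σ i(5i−3)/2 = (5Σi² − 3Σi) / 2 over i = 1..14.
Σi = 105 and Σi² = 1015.
(5·1015 − 3·105) / 2 = 4760/2 = 2380.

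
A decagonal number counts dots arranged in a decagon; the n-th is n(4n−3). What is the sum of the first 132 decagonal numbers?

Σ i(4i−3) = 4Σi² − 3Σi over i = 1..132.
Σi = 8778 and Σi² = 775390.
4·775390 − 3·8778 = 3075226.

3075226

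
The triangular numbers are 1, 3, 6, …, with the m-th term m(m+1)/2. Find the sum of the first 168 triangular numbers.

Σ i(i+1)/2 = (Σi² + Σi) / 2 over i = 1..168.
Σi = 14196 and Σi² = 1594684.
(1·1594684 + 1·14196) / 2 = 1608880/2 = 804440.

804440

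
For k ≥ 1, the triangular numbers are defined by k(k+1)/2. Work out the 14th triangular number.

The 14th triangular number is n(n+1)/2 with n = 14.
14·15/2 = 210/2 = 105.

105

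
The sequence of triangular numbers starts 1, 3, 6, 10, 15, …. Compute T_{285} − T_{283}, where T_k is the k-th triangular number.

569

285·286/2 = 40755 and 283·284/2 = 40186.
Difference: 40755 − 40186 = 569.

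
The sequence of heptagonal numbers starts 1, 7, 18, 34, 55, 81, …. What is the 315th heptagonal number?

247590

315·(5·315 − 3)/2 = 315·1572/2 = 315·786 = 247590.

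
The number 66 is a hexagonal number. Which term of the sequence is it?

6

Set n(2n−1) = 66, giving 2n² − n − 66 = 0.
The discriminant is 1 + 8·66 = 529, and √529 = 23.
So n = (1 + 23) / 4 = 24/4 = 6.
Check: 6·(2·6 − 1) = 66. ✓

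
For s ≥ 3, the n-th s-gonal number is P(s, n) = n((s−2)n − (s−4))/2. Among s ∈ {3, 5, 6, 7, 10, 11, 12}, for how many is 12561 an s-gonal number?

1

s = 3: P(3, 158) = 12561. ✓
s = 5: P(5, 91) = 12376 and P(5, 92) = 12650; 12561 is not s-gonal.
s = 6: P(6, 79) = 12403 and P(6, 80) = 12720; 12561 is not s-gonal.
s = 7: P(7, 71) = 12496 and P(7, 72) = 12852; 12561 is not s-gonal.
s = 10: P(10, 56) = 12376 and P(10, 57) = 12825; 12561 is not s-gonal.
s = 11: P(11, 53) = 12455 and P(11, 54) = 12933; 12561 is not s-gonal.
s = 12: P(12, 50) = 12300 and P(12, 51) = 12801; 12561 is not s-gonal.
Hits: s ∈ {3} → 1.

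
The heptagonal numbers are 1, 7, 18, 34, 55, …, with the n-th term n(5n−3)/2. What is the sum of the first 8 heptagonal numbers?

456

Σ i(5i−3)/2 = (5Σi² − 3Σi) / 2 over i = 1..8.
Σi = 36 and Σi² = 204.
(5·204 − 3·36) / 2 = 912/2 = 456.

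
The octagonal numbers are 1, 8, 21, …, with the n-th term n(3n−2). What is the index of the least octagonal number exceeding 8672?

Solve n(3n−2) > 8672 for integer n.
The largest n with value ≤ 8672 is 54 (since 8640 ≤ 8672 < 8965), so the first above is n = 55, value 8965.

55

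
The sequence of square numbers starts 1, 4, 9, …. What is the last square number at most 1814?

Solve n² ≤ 1814 for integer n.
n = 42 gives 1764 ≤ 1814, while n = 43 gives 1849 > 1814; so the answer is 1764.

1764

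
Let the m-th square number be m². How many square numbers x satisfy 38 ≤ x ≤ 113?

The n-th square number is n².
Smallest index with value ≥ 38: n = 7 (giving 49).
Largest index with value ≤ 113: n = 10 (giving 100).
Indices 7 through 10: 4 terms.

4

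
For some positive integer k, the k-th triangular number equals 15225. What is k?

174

Set n(n+1)/2 = 15225, giving n² + n − 30450 = 0.
The discriminant is 1 + 8·15225 = 121801, and √121801 = 349.
So n = (-1 + 349) / 2 = 348/2 = 174.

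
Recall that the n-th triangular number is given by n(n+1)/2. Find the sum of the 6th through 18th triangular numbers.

1105

Σ i(i+1)/2 = (Σi² + Σi) / 2 over i = 6..18.
Σi = 171 − 15 = 156 and Σi² = 2109 − 55 = 2054.
(1·2054 + 1·156) / 2 = 2210/2 = 1105.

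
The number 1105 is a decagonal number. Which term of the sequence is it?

17

Set n(4n−3) = 1105, giving 4n² − 3n − 1105 = 0.
The discriminant is 9 + 16·1105 = 17689, and √17689 = 133.
So n = (3 + 133) / 8 = 136/8 = 17.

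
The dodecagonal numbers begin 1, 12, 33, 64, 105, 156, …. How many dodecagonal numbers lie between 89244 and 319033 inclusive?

120

The n-th dodecagonal number is n(5n−4).
Smallest index with value ≥ 89244: n = 134 (giving 89244).
Largest index with value ≤ 319033: n = 253 (giving 319033).
Indices 134 through 253: 120 terms.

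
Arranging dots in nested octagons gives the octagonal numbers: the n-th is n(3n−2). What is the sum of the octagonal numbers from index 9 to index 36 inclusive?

46746

Σ i(3i−2) = 3Σi² − 2Σi over i = 9..36.
Σi = 666 − 36 = 630 and Σi² = 16206 − 204 = 16002.
3·16002 − 2·630 = 46746.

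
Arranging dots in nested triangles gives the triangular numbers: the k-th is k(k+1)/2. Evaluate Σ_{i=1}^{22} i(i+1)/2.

2024

Σ i(i+1)/2 = (Σi² + Σi) / 2 over i = 1..22.
Σi = 253 and Σi² = 3795.
(1·3795 + 1·253) / 2 = 4048/2 = 2024.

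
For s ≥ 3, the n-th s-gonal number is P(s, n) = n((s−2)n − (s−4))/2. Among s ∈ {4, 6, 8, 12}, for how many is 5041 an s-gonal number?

1

s = 4: P(4, 71) = 5041. ✓
s = 6: P(6, 50) = 4950 and P(6, 51) = 5151; 5041 is not s-gonal.
s = 8: P(8, 41) = 4961 and P(8, 42) = 5208; 5041 is not s-gonal.
s = 12: P(12, 32) = 4992 and P(12, 33) = 5313; 5041 is not s-gonal.
Hits: s ∈ {4} → 1.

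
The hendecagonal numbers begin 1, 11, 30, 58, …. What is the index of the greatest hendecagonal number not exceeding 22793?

Solve n(9n−7)/2 ≤ 22793 for integer n.
n = 71 gives 22436 ≤ 22793, while n = 72 gives 23076 > 22793; so the answer is index 71.

71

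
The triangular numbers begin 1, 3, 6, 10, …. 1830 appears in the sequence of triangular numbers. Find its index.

Set n(n+1)/2 = 1830, giving n² + n − 3660 = 0.
So n = (-1 + 121) / 2 = 120/2 = 60.

60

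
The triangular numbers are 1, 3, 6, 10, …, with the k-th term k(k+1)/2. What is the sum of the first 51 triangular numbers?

23426

Σ i(i+1)/2 = (Σi² + Σi) / 2 over i = 1..51.
Σi = 1326 and Σi² = 45526.
(1·45526 + 1·1326) / 2 = 46852/2 = 23426.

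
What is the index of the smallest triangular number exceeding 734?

38

Solve n(n+1)/2 > 734 for integer n.
The largest n with value ≤ 734 is 37 (since 703 ≤ 734 < 741), so the first above is n = 38, value 741.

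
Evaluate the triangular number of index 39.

780

39·40/2 = 1560/2 = 780.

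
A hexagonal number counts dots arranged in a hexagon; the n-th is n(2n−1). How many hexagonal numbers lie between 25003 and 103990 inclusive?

116

The n-th hexagonal number is n(2n−1).
Smallest index with value ≥ 25003: n = 113 (giving 25425).
Largest index with value ≤ 103990: n = 228 (giving 103740).
Indices 113 through 228: 116 terms.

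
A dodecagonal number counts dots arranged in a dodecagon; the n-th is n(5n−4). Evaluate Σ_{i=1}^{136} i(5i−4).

4201516

Σ i(5i−4) = 5Σi² − 4Σi over i = 1..136.
Σi = 9316 and Σi² = 847756.
5·847756 − 4·9316 = 4201516.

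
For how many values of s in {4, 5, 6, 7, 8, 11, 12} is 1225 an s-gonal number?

2

s = 4: P(4, 35) = 1225. ✓
s = 5: P(5, 28) = 1162 and P(5, 29) = 1247; 1225 is not s-gonal.
s = 6: P(6, 25) = 1225. ✓
s = 7: P(7, 22) = 1177 and P(7, 23) = 1288; 1225 is not s-gonal.
s = 8: P(8, 20) = 1160 and P(8, 21) = 1281; 1225 is not s-gonal.
s = 11: P(11, 16) = 1096 and P(11, 17) = 1241; 1225 is not s-gonal.
s = 12: P(12, 16) = 1216 and P(12, 17) = 1377; 1225 is not s-gonal.
Hits: s ∈ {4, 6} → 2.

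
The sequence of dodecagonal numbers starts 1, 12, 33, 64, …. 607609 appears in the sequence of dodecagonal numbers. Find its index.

Set n(5n−4) = 607609, giving 5n² − 4n − 607609 = 0.
The discriminant is 16 + 20·607609 = 12152196, and √12152196 = 3486.
So n = (4 + 3486) / 10 = 3490/10 = 349.

349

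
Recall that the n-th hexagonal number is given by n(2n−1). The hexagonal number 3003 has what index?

Set n(2n−1) = 3003, giving 2n² − n − 3003 = 0.
The discriminant is 1 + 8·3003 = 24025, and √24025 = 155.
So n = (1 + 155) / 4 = 156/4 = 39.

39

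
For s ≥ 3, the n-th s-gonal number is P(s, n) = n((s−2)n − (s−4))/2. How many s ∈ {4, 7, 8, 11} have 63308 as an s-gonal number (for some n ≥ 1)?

s = 4: P(4, 251) = 63001 and P(4, 252) = 63504; 63308 is not s-gonal.
s = 7: P(7, 159) = 62964 and P(7, 160) = 63760; 63308 is not s-gonal.
s = 8: P(8, 145) = 62785 and P(8, 146) = 63656; 63308 is not s-gonal.
s = 11: P(11, 119) = 63308. ✓
Hits: s ∈ {11} → 1.

1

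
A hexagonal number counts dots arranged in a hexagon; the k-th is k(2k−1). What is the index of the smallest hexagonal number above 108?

8

Solve n(2n−1) > 108 for integer n.
The largest n with value ≤ 108 is 7 (since 91 ≤ 108 < 120), so the first above is n = 8, value 120.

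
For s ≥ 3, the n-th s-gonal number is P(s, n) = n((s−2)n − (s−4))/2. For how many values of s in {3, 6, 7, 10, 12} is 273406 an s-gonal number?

s = 3: P(3, 738) = 272691 and P(3, 739) = 273430; 273406 is not s-gonal.
s = 6: P(6, 369) = 271953 and P(6, 370) = 273430; 273406 is not s-gonal.
s = 7: P(7, 331) = 273406. ✓
s = 10: P(10, 261) = 271701 and P(10, 262) = 273790; 273406 is not s-gonal.
s = 12: P(12, 234) = 272844 and P(12, 235) = 275185; 273406 is not s-gonal.
Hits: s ∈ {7} → 1.

1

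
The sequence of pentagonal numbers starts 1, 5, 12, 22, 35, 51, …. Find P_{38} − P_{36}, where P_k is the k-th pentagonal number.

221

38·(3·38 − 1)/2 = 2147 and 36·(3·36 − 1)/2 = 1926.
Difference: 2147 − 1926 = 221.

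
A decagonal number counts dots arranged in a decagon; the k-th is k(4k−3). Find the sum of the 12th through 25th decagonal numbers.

19299

Σ i(4i−3) = 4Σi² − 3Σi over i = 12..25.
Σi = 325 − 66 = 259 and Σi² = 5525 − 506 = 5019.
4·5019 − 3·259 = 19299.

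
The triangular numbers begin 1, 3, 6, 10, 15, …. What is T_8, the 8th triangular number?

36

The 8th triangular number is n(n+1)/2 with n = 8.
8·9/2 = 72/2 = 36.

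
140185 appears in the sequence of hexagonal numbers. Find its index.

Set n(2n−1) = 140185, giving 2n² − n − 140185 = 0.
The discriminant is 1 + 8·140185 = 1121481, and √1121481 = 1059.
So n = (1 + 1059) / 4 = 1060/4 = 265.

265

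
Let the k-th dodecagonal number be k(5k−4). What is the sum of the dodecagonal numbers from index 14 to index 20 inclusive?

9779

Σ i(5i−4) = 5Σi² − 4Σi over i = 14..20.
Σi = 210 − 91 = 119 and Σi² = 2870 − 819 = 2051.
5·2051 − 4·119 = 9779.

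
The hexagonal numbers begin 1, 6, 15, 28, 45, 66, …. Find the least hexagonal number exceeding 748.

780

Solve n(2n−1) > 748 for integer n.
The largest n with value ≤ 748 is 19 (since 703 ≤ 748 < 780), so the first above is n = 20, value 780.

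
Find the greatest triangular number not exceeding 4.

Solve n(n+1)/2 ≤ 4 for integer n.
n = 2 gives 3 ≤ 4, while n = 3 gives 6 > 4; so the answer is 3.

3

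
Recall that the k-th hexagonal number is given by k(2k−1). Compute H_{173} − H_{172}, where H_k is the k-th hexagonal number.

Consecutive hexagonal numbers differ by 4n − 3: here 4·173 − 3 = 689.

689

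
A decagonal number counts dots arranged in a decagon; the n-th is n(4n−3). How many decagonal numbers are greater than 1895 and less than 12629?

The n-th decagonal number is n(4n−3).
Smallest index with value > 1895: n = 23 (giving 2047).
Largest index with value < 12629: n = 56 (giving 12376).
Indices 23 through 56: 34 terms.

34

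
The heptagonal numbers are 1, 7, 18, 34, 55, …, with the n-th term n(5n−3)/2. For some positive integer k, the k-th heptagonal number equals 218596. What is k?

296

Set n(5n−3)/2 = 218596, giving 5n² − 3n − 437192 = 0.
The discriminant is 9 + 40·218596 = 8743849, and √8743849 = 2957.
So n = (3 + 2957) / 10 = 2960/10 = 296.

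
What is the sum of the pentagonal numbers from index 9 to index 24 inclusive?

6912

Σ i(3i−1)/2 = (3Σi² − Σi) / 2 over i = 9..24.
Σi = 300 − 36 = 264 and Σi² = 4900 − 204 = 4696.
(3·4696 − 1·264) / 2 = 13824/2 = 6912.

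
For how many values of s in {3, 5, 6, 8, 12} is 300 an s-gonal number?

s = 3: P(3, 24) = 300. ✓
s = 5: P(5, 14) = 287 and P(5, 15) = 330; 300 is not s-gonal.
s = 6: P(6, 12) = 276 and P(6, 13) = 325; 300 is not s-gonal.
s = 8: P(8, 10) = 280 and P(8, 11) = 341; 300 is not s-gonal.
s = 12: P(12, 8) = 288 and P(12, 9) = 369; 300 is not s-gonal.
Hits: s ∈ {3} → 1.

1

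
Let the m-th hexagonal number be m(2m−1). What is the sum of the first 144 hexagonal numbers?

2001000

Σ i(2i−1) = 2Σi² − Σi over i = 1..144.
Σi = 10440 and Σi² = 1005720.
2·1005720 − 1·10440 = 2001000.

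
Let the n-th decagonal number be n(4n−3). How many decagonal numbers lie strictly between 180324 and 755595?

222

The n-th decagonal number is n(4n−3).
Smallest index with value > 180324: n = 213 (giving 180837).
Largest index with value < 755595: n = 434 (giving 752122).
Indices 213 through 434: 222 terms.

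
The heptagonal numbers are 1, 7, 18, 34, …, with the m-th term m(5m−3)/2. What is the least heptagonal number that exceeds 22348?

22420

Solve n(5n−3)/2 > 22348 for integer n.
The largest n with value ≤ 22348 is 94 (since 21949 ≤ 22348 < 22420), so the first above is n = 95, value 22420.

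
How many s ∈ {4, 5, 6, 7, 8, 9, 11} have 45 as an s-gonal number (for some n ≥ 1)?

1

s = 4: P(4, 6) = 36 and P(4, 7) = 49; 45 is not s-gonal.
s = 5: P(5, 5) = 35 and P(5, 6) = 51; 45 is not s-gonal.
s = 6: P(6, 5) = 45. ✓
s = 7: P(7, 4) = 34 and P(7, 5) = 55; 45 is not s-gonal.
s = 8: P(8, 4) = 40 and P(8, 5) = 65; 45 is not s-gonal.
s = 9: P(9, 3) = 24 and P(9, 4) = 46; 45 is not s-gonal.
s = 11: P(11, 3) = 30 and P(11, 4) = 58; 45 is not s-gonal.
Hits: s ∈ {6} → 1.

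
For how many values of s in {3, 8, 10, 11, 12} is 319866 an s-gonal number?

1

s = 3: P(3, 799) = 319600 and P(3, 800) = 320400; 319866 is not s-gonal.
s = 8: P(8, 326) = 318176 and P(8, 327) = 320133; 319866 is not s-gonal.
s = 10: P(10, 283) = 319507 and P(10, 284) = 321772; 319866 is not s-gonal.
s = 11: P(11, 267) = 319866. ✓
s = 12: P(12, 253) = 319033 and P(12, 254) = 321564; 319866 is not s-gonal.
Hits: s ∈ {11} → 1.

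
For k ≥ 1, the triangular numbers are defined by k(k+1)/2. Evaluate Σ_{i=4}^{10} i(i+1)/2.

Σ i(i+1)/2 = (Σi² + Σi) / 2 over i = 4..10.
Σi = 55 − 6 = 49 and Σi² = 385 − 14 = 371.
(1·371 + 1·49) / 2 = 420/2 = 210.

210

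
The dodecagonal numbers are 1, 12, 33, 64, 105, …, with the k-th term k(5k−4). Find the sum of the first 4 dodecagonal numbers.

Σ i(5i−4) = 5Σi² − 4Σi over i = 1..4.
Σi = 10 and Σi² = 30.
5·30 − 4·10 = 110.

110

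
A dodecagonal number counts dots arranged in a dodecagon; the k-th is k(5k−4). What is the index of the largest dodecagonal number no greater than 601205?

Solve n(5n−4) ≤ 601205 for integer n.
n = 347 gives 600657 ≤ 601205, while n = 348 gives 604128 > 601205; so the answer is index 347.

347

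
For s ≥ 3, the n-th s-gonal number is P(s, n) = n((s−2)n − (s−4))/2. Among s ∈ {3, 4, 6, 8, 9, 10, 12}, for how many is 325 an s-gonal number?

3

s = 3: P(3, 25) = 325. ✓
s = 4: P(4, 18) = 324 and P(4, 19) = 361; 325 is not s-gonal.
s = 6: P(6, 13) = 325. ✓
s = 8: P(8, 10) = 280 and P(8, 11) = 341; 325 is not s-gonal.
s = 9: P(9, 10) = 325. ✓
s = 10: P(10, 9) = 297 and P(10, 10) = 370; 325 is not s-gonal.
s = 12: P(12, 8) = 288 and P(12, 9) = 369; 325 is not s-gonal.
Hits: s ∈ {3, 6, 9} → 3.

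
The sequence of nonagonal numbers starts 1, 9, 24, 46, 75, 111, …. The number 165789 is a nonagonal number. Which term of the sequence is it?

Set n(7n−5)/2 = 165789, giving 7n² − 5n − 331578 = 0.
So n = (5 + 3047) / 14 = 3052/14 = 218.

218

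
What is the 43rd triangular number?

The 43rd triangular number is n(n+1)/2 with n = 43.
43·44/2 = 1892/2 = 946.

946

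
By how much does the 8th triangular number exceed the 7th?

8

Consecutive triangular numbers differ by n: T_{8} − T_{7} = 8.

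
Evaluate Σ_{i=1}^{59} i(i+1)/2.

Σ i(i+1)/2 = (Σi² + Σi) / 2 over i = 1..59.
Σi = 1770 and Σi² = 70210.
(1·70210 + 1·1770) / 2 = 71980/2 = 35990.

35990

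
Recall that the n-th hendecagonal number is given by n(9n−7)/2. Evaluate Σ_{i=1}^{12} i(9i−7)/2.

Σ i(9i−7)/2 = (9Σi² − 7Σi) / 2 over i = 1..12.
Σi = 78 and Σi² = 650.
(9·650 − 7·78) / 2 = 5304/2 = 2652.

2652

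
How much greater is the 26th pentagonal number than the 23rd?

219

26·(3·26 − 1)/2 = 1001 and 23·(3·23 − 1)/2 = 782.
Difference: 1001 − 782 = 219.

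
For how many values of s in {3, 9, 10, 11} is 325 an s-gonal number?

2

s = 3: P(3, 25) = 325. ✓
s = 9: P(9, 10) = 325. ✓
s = 10: P(10, 9) = 297 and P(10, 10) = 370; 325 is not s-gonal.
s = 11: P(11, 8) = 260 and P(11, 9) = 333; 325 is not s-gonal.
Hits: s ∈ {3, 9} → 2.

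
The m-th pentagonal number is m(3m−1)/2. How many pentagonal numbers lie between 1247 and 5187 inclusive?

30

The n-th pentagonal number is n(3n−1)/2.
Smallest index with value ≥ 1247: n = 29 (giving 1247).
Largest index with value ≤ 5187: n = 58 (giving 5017).
Indices 29 through 58: 30 terms.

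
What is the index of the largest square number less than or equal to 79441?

Solve n² ≤ 79441 for integer n.
n = 281 gives 78961 ≤ 79441, while n = 282 gives 79524 > 79441; so the answer is index 281.

281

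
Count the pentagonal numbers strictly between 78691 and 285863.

The n-th pentagonal number is n(3n−1)/2.
Smallest index with value > 78691: n = 230 (giving 79235).
Largest index with value < 285863: n = 436 (giving 284926).
Indices 230 through 436: 207 terms.

207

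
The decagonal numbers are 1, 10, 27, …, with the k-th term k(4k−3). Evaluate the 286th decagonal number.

326326

286·(4·286 − 3) = 286·1141 = 326326.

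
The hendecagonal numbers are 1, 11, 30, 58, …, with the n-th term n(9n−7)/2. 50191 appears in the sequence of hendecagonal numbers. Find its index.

Set n(9n−7)/2 = 50191, giving 9n² − 7n − 100382 = 0.
So n = (7 + 1901) / 18 = 1908/18 = 106.
Check: 106·(9·106 − 7)/2 = 50191. ✓

106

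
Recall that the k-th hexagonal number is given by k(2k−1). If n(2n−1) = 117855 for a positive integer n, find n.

Set n(2n−1) = 117855, giving 2n² − n − 117855 = 0.
So n = (1 + 971) / 4 = 972/4 = 243.

243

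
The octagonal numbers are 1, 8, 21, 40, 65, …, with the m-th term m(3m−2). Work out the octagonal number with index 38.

4256

The 38th octagonal number is n(3n−2) with n = 38.
38·(3·38 − 2) = 38·112 = 4256.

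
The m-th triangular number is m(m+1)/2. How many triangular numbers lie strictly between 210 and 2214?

The n-th triangular number is n(n+1)/2.
Smallest index with value > 210: n = 21 (giving 231).
Largest index with value < 2214: n = 66 (giving 2211).
Indices 21 through 66: 46 terms.

46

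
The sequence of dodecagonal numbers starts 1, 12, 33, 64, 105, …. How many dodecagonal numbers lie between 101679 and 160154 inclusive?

36

The n-th dodecagonal number is n(5n−4).
Smallest index with value ≥ 101679: n = 144 (giving 103104).
Largest index with value ≤ 160154: n = 179 (giving 159489).
Indices 144 through 179: 36 terms.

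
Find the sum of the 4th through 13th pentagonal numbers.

1165

Σ i(3i−1)/2 = (3Σi² − Σi) / 2 over i = 4..13.
Σi = 91 − 6 = 85 and Σi² = 819 − 14 = 805.
(3·805 − 1·85) / 2 = 2330/2 = 1165.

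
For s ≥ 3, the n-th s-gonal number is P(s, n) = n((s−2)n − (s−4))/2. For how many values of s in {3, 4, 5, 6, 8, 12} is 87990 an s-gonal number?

2

s = 3: P(3, 419) = 87990. ✓
s = 4: P(4, 296) = 87616 and P(4, 297) = 88209; 87990 is not s-gonal.
s = 5: P(5, 242) = 87725 and P(5, 243) = 88452; 87990 is not s-gonal.
s = 6: P(6, 210) = 87990. ✓
s = 8: P(8, 171) = 87381 and P(8, 172) = 88408; 87990 is not s-gonal.
s = 12: P(12, 133) = 87913 and P(12, 134) = 89244; 87990 is not s-gonal.
Hits: s ∈ {3, 6} → 2.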